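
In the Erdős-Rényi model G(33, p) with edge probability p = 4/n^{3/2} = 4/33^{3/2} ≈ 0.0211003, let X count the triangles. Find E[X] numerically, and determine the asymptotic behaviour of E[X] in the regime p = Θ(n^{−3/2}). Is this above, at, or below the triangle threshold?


Number of potential triangles: C(33, 3) = 5456.
Each occurs with probability p³ ≈ (0.0211003)³ ≈ 9.39436099e-06.
By linearity: E[X] = C(33, 3)·p³ ≈ 5456 · 9.39436099e-06 ≈ 0.051256.
Since α = 3/2 > 1, p = c/n^{3/2} = o(1/n) is below the triangle threshold p ~ 1/n. Asymptotically E[X] ~ (c³/6)·n^{3(1−α)} = (4³/6)·n^{-1.5} → 0, so by Markov's inequality G has no triangles w.h.p.

E[X] ≈ 0.051256; in regime p = Θ(1/n^{3/2}) E[X] tends to 0 (below the triangle threshold p ~ 1/n).


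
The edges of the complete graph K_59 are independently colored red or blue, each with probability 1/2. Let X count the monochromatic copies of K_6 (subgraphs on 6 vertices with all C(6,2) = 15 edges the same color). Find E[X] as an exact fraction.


Let X = Σ_S X_S over the C(59, 6) = 45057474 subsets S of size 6, where X_S = 1 if the K_6 on S is monochromatic.
For a fixed S, the K_6 on S has C(6, 2) = 15 edges. P[all 15 edges red] = (1/2)^15, and likewise for blue, so P[monochromatic] = 2·(1/2)^15 = 2^{1 − 15} = 1/16384.
Summing: E[X] = C(59, 6) · 2^{1 − 15} = 45057474 · 1/16384 = 22528737/8192.
Numerically: E[X] ≈ 2750.08997.

E[X] = C(59,6)·2^(1−C(6,2)) = 22528737/8192 ≈ 2750.08997.


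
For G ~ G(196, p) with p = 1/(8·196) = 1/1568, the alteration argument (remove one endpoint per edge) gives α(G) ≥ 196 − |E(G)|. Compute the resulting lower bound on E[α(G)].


E[|E(G)|] = C(196, 2)·p = 19110 · (1/1568) = 195/16.
E[α(G)] ≥ n − E[|E(G)|] = 196 − 195/16 = 2941/16.
Numerically: ≈ 183.812500.
(This is only a lower bound; the true E[α(G)] may be larger.)

E[α(G)] ≥ 2941/16 ≈ 183.812500.


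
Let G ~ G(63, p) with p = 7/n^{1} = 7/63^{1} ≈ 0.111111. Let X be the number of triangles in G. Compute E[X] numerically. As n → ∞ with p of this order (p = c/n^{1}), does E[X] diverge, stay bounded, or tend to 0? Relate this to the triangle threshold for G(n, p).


Number of potential triangles: C(63, 3) = 39711.
Each occurs with probability p³ ≈ (0.111111)³ ≈ 1.37174211e-03.
By linearity: E[X] = C(63, 3)·p³ ≈ 39711 · 1.37174211e-03 ≈ 54.473251.
Here α = 1, so p = 7/n is exactly at the triangle threshold p ~ 1/n. Asymptotically E[X] → c³/6 = 7³/6 = 343/6 ≈ 57.166667, a bounded constant. In this regime the triangle count is asymptotically Poisson(c³/6).

E[X] ≈ 54.473251; in regime p = Θ(1/n^{1}) E[X] stays bounded (at the triangle threshold p ~ 1/n).


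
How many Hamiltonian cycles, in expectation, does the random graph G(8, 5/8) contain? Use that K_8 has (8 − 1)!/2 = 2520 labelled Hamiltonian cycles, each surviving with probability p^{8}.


K_8 has (8 − 1)!/2 = 2520 labelled Hamiltonian cycles.
For each such Hamiltonian cycle H, let X_H = 1 if all 8 edges of H are present in G. Then P[X_H = 1] = p^{8} = (5/8)^{8} = 390625/16777216.
By linearity: E[X] = Σ_H E[X_H] = 2520 · p^{8} = 2520 · 390625/16777216 = 123046875/2097152.
Numerically: E[X] ≈ 58.7.

E[X] = 2520 · (5/8)^{8} = 123046875/2097152 ≈ 58.7.


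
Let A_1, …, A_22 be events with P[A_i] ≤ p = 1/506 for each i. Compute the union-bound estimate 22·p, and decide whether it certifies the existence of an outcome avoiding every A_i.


Union bound: P[∪_{i=1}^{22} A_i] ≤ Σ_i P[A_i] ≤ 22·p = 22·(1/506) = 1/23.
Numerically: 1/23 ≈ 0.043.
Is 1/23 < 1? YES.
Since P[∪ A_i] ≤ 1/23 < 1, the complement has P[∩ A_i^c] ≥ 1 − 1/23 = 22/23 > 0, so some outcome avoids every A_i.

22·p = 1/23 ≈ 0.043; existence CERTIFIED by the union bound.


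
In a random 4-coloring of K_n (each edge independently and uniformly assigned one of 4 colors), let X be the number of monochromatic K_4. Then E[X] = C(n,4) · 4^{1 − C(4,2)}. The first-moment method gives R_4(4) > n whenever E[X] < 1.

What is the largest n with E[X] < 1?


We need C(n, 4) · 4^{1 − 6} < 1, i.e. C(n, 4) < 4^{6 − 1} = 1024.
Check values of n near the boundary:
  n = 11: C(11, 4) = 330; 330 < 1024? YES
  n = 12: C(12, 4) = 495; 495 < 1024? YES
  n = 13: C(13, 4) = 715; 715 < 1024? YES
  n = 14: C(14, 4) = 1001; 1001 < 1024? YES
  n = 15: C(15, 4) = 1365; 1365 < 1024? NO
  n = 16: C(16, 4) = 1820; 1820 < 1024? NO
  n = 17: C(17, 4) = 2380; 2380 < 1024? NO
The largest n with C(n, 4) < 1024 is n = 14 (where E[X] = 1001/1024 ≈ 0.9775391). Hence R_4(4) > 14, i.e. R_4(4) ≥ 15.

Largest n = 14; hence R_4(4) > 14.


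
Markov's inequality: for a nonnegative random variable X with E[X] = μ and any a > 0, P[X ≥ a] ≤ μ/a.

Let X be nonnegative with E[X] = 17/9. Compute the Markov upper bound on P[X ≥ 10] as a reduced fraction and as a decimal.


μ = E[X] = 17/9, a = 10.
Markov: P[X ≥ 10] ≤ μ/a = (17/9)/10 = 17/90.
Numerically: ≈ 0.18889.
(Since a = 10 > μ = 1.88889, the bound 17/90 is < 1 and informative.)

P[X ≥ 10] ≤ 17/90 ≈ 0.18889.


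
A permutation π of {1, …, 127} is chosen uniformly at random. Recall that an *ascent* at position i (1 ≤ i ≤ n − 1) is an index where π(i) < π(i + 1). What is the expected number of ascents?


Write X = Σ X_I over i = 1, …, 126, with X_I the indicator of one ascent.
There are 126 indicators.
For each fixed i, the pair (π(i), π(i+1)) is a uniformly random ordered pair of distinct values from {1, …, 127}; by symmetry P[π(i) < π(i+1)] = 1/2.
By linearity: E[X] = 126 · (1/2) = (127 − 1) · (1/2) = 63 ≈ 63.000000.

E[X] = 63 = 63.000000.


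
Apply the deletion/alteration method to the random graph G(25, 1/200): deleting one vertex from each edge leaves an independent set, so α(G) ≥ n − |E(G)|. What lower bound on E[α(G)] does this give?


E[|E(G)|] = C(25, 2)·p = 300 · (1/200) = 3/2.
E[α(G)] ≥ n − E[|E(G)|] = 25 − 3/2 = 47/2.
Numerically: ≈ 23.500000.
(This is only a lower bound; the true E[α(G)] may be larger.)

E[α(G)] ≥ 47/2 ≈ 23.500000.


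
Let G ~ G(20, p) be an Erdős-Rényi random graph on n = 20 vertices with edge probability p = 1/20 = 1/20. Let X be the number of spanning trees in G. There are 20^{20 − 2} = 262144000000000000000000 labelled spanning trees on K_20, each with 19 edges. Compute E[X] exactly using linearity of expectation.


K_20 has 20^{20 − 2} = 262144000000000000000000 labelled spanning trees.
For each such spanning tree H, let X_H = 1 if all 19 edges of H are present in G. Then P[X_H = 1] = p^{19} = (1/20)^{19} = 1/5242880000000000000000000.
Summing the indicators: E[X] = Σ_H E[X_H] = 262144000000000000000000 · p^{19} = 262144000000000000000000 · 1/5242880000000000000000000 = 1/20.
Numerically: E[X] ≈ 0.05.

E[X] = 262144000000000000000000 · (1/20)^{19} = 1/20 ≈ 0.05.


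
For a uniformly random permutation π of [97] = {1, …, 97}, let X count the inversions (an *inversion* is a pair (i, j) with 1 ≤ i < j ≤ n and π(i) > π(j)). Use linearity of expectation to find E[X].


Write X = Σ X_I over the C(97, 2) = 4656 pairs i < j, with X_I the indicator of one inversion.
There are 4656 indicators.
For each fixed pair i < j, the values π(i) and π(j) are two distinct elements of {1, …, 97} in uniformly random order; by symmetry P[π(i) > π(j)] = 1/2.
By linearity: E[X] = 4656 · (1/2) = C(97, 2) · (1/2) = 4656/2 = 2328 ≈ 2328.00000.

E[X] = 2328 = 2328.00000.


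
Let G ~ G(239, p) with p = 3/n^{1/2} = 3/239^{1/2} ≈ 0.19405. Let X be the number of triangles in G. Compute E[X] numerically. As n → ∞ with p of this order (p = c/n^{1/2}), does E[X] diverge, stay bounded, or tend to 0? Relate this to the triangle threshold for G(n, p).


Number of potential triangles: C(239, 3) = 2246839.
Each occurs with probability p³ ≈ (0.19405)³ ≈ 7.3074678e-03.
By linearity: E[X] = C(239, 3)·p³ ≈ 2246839 · 7.3074678e-03 ≈ 16418.70374.
Since α = 1/2 < 1, p = c/n^{1/2} ≫ 1/n is above the triangle threshold p ~ 1/n. Asymptotically E[X] ~ (c³/6)·n^{3(1−α)} = (3³/6)·n^{1.5} → ∞; triangles are abundant w.h.p.

E[X] ≈ 16418.70374; in regime p = Θ(1/n^{1/2}) E[X] diverges (above the triangle threshold p ~ 1/n).


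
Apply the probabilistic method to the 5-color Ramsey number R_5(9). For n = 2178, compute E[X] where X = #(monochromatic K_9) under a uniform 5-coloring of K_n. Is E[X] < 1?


E[X] = C(2178, 9) · 5^{1 − 36} = 2989303896287203303608800 · 5^{−35} = 2989303896287203303608800/2910383045673370361328125.
As a reduced fraction: E[X] = 119572155851488132144352/116415321826934814453125 ≈ 1.027117.
Is E[X] < 1? NO.
Since E[X] ≥ 1, the first-moment bound is inconclusive at n = 2178; it does NOT by itself certify R_5(9) > 2178.

E[X] = 119572155851488132144352/116415321826934814453125 ≈ 1.027117; E[X] ≥ 1; first-moment method inconclusive here.


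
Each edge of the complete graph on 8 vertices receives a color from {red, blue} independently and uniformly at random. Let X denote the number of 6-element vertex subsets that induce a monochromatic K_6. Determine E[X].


Let X = Σ_S X_S over the C(8, 6) = 28 subsets S of size 6, where X_S = 1 if the K_6 on S is monochromatic.
For a fixed S, the K_6 on S has C(6, 2) = 15 edges. P[all 15 edges red] = (1/2)^15, and likewise for blue, so P[monochromatic] = 2·(1/2)^15 = 2^{1 − 15} = 1/16384.
By linearity of expectation: E[X] = C(8, 6) · 2^{1 − 15} = 28 · 1/16384 = 7/4096.
Numerically: E[X] ≈ 0.0017.

E[X] = C(8,6)·2^(1−C(6,2)) = 7/4096 ≈ 0.0017.


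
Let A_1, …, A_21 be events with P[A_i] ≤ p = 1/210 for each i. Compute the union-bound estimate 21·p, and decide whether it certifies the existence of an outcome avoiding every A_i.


Union bound: P[∪_{i=1}^{21} A_i] ≤ Σ_i P[A_i] ≤ 21·p = 21·(1/210) = 1/10.
Numerically: 1/10 ≈ 0.100000.
Is 1/10 < 1? YES.
Since P[∪ A_i] ≤ 1/10 < 1, the complement has P[∩ A_i^c] ≥ 1 − 1/10 = 9/10 > 0, so some outcome avoids every A_i.

21·p = 1/10 ≈ 0.100000; existence CERTIFIED by the union bound.


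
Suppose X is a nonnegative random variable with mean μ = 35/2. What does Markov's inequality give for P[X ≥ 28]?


μ = E[X] = 35/2, a = 28.
Markov: P[X ≥ 28] ≤ μ/a = (35/2)/28 = 5/8.
Numerically: ≈ 0.62500.
(Since a = 28 > μ = 17.50000, the bound 5/8 is < 1 and informative.)

P[X ≥ 28] ≤ 5/8 ≈ 0.62500.


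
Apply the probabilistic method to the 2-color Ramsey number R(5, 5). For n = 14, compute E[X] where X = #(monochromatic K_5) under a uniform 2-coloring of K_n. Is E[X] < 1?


E[X] = C(14, 5) · 2^{1 − 10} = 2002 · 2^{−9} = 2002/512.
As a reduced fraction: E[X] = 1001/256 ≈ 3.910.
Is E[X] < 1? NO.
Since E[X] ≥ 1, the first-moment bound is inconclusive at n = 14; it does NOT by itself certify R(5, 5) > 14.

E[X] = 1001/256 ≈ 3.910; E[X] ≥ 1; first-moment method inconclusive here.


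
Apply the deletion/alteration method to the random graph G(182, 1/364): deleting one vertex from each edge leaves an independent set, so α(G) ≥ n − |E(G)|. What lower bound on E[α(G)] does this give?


E[|E(G)|] = C(182, 2)·p = 16471 · (1/364) = 181/4.
E[α(G)] ≥ n − E[|E(G)|] = 182 − 181/4 = 547/4.
Numerically: ≈ 136.75000.
(This is only a lower bound; the true E[α(G)] may be larger.)

E[α(G)] ≥ 547/4 ≈ 136.75000.


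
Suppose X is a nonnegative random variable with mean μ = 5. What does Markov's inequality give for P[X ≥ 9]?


μ = E[X] = 5, a = 9.
Markov: P[X ≥ 9] ≤ μ/a = (5)/9 = 5/9.
Numerically: ≈ 0.5556.
(Since a = 9 > μ = 5.0000, the bound 5/9 is < 1 and informative.)

P[X ≥ 9] ≤ 5/9 ≈ 0.5556.


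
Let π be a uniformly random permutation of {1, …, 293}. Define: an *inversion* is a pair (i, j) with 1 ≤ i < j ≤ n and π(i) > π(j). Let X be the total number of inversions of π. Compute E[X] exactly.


Write X = Σ X_I over the C(293, 2) = 42778 pairs i < j, with X_I the indicator of one inversion.
There are 42778 indicators.
For each fixed pair i < j, the values π(i) and π(j) are two distinct elements of {1, …, 293} in uniformly random order; by symmetry P[π(i) > π(j)] = 1/2.
By linearity: E[X] = 42778 · (1/2) = C(293, 2) · (1/2) = 42778/2 = 21389 ≈ 21389.000.

E[X] = 21389 = 21389.000.


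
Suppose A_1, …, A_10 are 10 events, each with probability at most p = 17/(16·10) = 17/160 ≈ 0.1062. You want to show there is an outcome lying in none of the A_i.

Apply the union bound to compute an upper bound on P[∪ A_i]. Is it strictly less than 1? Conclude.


Union bound: P[∪_{i=1}^{10} A_i] ≤ Σ_i P[A_i] ≤ 10·p = 10·(17/160) = 17/16.
Numerically: 17/16 ≈ 1.0625.
Is 17/16 < 1? NO.
Since the bound 17/16 is ≥ 1, the union bound is uninformative here; it does NOT by itself certify existence.

10·p = 17/16 ≈ 1.0625; existence NOT certified by the union bound.


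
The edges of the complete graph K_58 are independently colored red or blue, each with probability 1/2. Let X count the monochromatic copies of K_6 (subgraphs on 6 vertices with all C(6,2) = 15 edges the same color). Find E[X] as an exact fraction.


Let X = Σ_S X_S over the C(58, 6) = 40475358 subsets S of size 6, where X_S = 1 if the K_6 on S is monochromatic.
For a fixed S, the K_6 on S has C(6, 2) = 15 edges. P[all 15 edges red] = (1/2)^15, and likewise for blue, so P[monochromatic] = 2·(1/2)^15 = 2^{1 − 15} = 1/16384.
Summing: E[X] = C(58, 6) · 2^{1 − 15} = 40475358 · 1/16384 = 20237679/8192.
Numerically: E[X] ≈ 2470.41980.

E[X] = C(58,6)·2^(1−C(6,2)) = 20237679/8192 ≈ 2470.41980.


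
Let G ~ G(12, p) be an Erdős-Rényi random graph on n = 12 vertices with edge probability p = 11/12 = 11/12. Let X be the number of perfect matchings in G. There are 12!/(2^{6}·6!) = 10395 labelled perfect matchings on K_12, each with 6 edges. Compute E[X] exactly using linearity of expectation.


K_12 has 12!/(2^{6}·6!) = 10395 labelled perfect matchings.
For each such perfect matching H, let X_H = 1 if all 6 edges of H are present in G. Then P[X_H = 1] = p^{6} = (11/12)^{6} = 1771561/2985984.
By linearity: E[X] = Σ_H E[X_H] = 10395 · p^{6} = 10395 · 1771561/2985984 = 682050985/110592.
Numerically: E[X] ≈ 6167.

E[X] = 10395 · (11/12)^{6} = 682050985/110592 ≈ 6167.


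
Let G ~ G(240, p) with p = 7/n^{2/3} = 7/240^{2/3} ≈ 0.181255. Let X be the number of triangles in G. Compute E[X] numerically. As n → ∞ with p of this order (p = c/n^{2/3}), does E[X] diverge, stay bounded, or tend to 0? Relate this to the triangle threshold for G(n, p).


Number of potential triangles: C(240, 3) = 2275280.
Each occurs with probability p³ ≈ (0.181255)³ ≈ 5.95486111e-03.
By linearity: E[X] = C(240, 3)·p³ ≈ 2275280 · 5.95486111e-03 ≈ 13548.976389.
Since α = 2/3 < 1, p = c/n^{2/3} ≫ 1/n is above the triangle threshold p ~ 1/n. Asymptotically E[X] ~ (c³/6)·n^{3(1−α)} = (7³/6)·n^{1} → ∞; triangles are abundant w.h.p.

E[X] ≈ 13548.976389; in regime p = Θ(1/n^{2/3}) E[X] diverges (above the triangle threshold p ~ 1/n).


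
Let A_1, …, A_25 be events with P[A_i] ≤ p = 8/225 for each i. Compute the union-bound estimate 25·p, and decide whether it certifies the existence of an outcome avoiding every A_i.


Union bound: P[∪_{i=1}^{25} A_i] ≤ Σ_i P[A_i] ≤ 25·p = 25·(8/225) = 8/9.
Numerically: 8/9 ≈ 0.88889.
Is 8/9 < 1? YES.
Since P[∪ A_i] ≤ 8/9 < 1, the complement has P[∩ A_i^c] ≥ 1 − 8/9 = 1/9 > 0, so some outcome avoids every A_i.

25·p = 8/9 ≈ 0.88889; existence CERTIFIED by the union bound.


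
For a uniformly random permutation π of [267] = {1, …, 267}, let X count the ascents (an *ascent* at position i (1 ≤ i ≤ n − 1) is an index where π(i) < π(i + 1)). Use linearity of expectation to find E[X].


Write X = Σ X_I over i = 1, …, 266, with X_I the indicator of one ascent.
There are 266 indicators.
For each fixed i, the pair (π(i), π(i+1)) is a uniformly random ordered pair of distinct values from {1, …, 267}; by symmetry P[π(i) < π(i+1)] = 1/2.
By linearity: E[X] = 266 · (1/2) = (267 − 1) · (1/2) = 133 ≈ 133.00000.

E[X] = 133 = 133.00000.


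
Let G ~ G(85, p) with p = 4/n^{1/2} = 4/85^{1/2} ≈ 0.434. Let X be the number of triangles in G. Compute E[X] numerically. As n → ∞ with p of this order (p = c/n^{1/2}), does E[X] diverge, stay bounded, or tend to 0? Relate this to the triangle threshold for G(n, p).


Number of potential triangles: C(85, 3) = 98770.
Each occurs with probability p³ ≈ (0.434)³ ≈ 8.16679e-02.
By linearity: E[X] = C(85, 3)·p³ ≈ 98770 · 8.16679e-02 ≈ 8066.342.
Since α = 1/2 < 1, p = c/n^{1/2} ≫ 1/n is above the triangle threshold p ~ 1/n. Asymptotically E[X] ~ (c³/6)·n^{3(1−α)} = (4³/6)·n^{1.5} → ∞; triangles are abundant w.h.p.

E[X] ≈ 8066.342; in regime p = Θ(1/n^{1/2}) E[X] diverges (above the triangle threshold p ~ 1/n).


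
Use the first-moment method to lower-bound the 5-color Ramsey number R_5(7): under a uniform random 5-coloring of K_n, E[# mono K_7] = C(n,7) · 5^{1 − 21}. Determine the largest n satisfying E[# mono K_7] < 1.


We need C(n, 7) · 5^{1 − 21} < 1, i.e. C(n, 7) < 5^{21 − 1} = 95367431640625.
Check values of n near the boundary:
  n = 337: C(337, 7) = 91989916924632; 91989916924632 < 95367431640625? YES
  n = 338: C(338, 7) = 93935323022736; 93935323022736 < 95367431640625? YES
  n = 339: C(339, 7) = 95915887062372; 95915887062372 < 95367431640625? NO
  n = 340: C(340, 7) = 97932136940560; 97932136940560 < 95367431640625? NO
The largest n with C(n, 7) < 95367431640625 is n = 338 (where E[X] = 93935323022736/95367431640625 ≈ 0.9849833). Hence R_5(7) > 338, i.e. R_5(7) ≥ 339.

Largest n = 338; hence R_5(7) > 338.


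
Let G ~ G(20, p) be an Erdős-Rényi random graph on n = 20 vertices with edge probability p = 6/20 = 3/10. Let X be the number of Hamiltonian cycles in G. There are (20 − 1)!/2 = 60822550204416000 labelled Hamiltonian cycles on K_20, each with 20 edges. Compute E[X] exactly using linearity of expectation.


K_20 has (20 − 1)!/2 = 60822550204416000 labelled Hamiltonian cycles.
For each such Hamiltonian cycle H, let X_H = 1 if all 20 edges of H are present in G. Then P[X_H = 1] = p^{20} = (3/10)^{20} = 3486784401/100000000000000000000.
Summing the indicators: E[X] = Σ_H E[X_H] = 60822550204416000 · p^{20} = 60822550204416000 · 3486784401/100000000000000000000 = 51776152168407487821/24414062500000.
Numerically: E[X] ≈ 2.1208e+06.

E[X] = 60822550204416000 · (3/10)^{20} = 51776152168407487821/24414062500000 ≈ 2.1208e+06.


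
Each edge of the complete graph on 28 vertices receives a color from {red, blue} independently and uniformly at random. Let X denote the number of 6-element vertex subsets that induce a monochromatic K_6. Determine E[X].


Let X = Σ_S X_S over the C(28, 6) = 376740 subsets S of size 6, where X_S = 1 if the K_6 on S is monochromatic.
For a fixed S, the K_6 on S has C(6, 2) = 15 edges. P[all 15 edges red] = (1/2)^15, and likewise for blue, so P[monochromatic] = 2·(1/2)^15 = 2^{1 − 15} = 1/16384.
By linearity of expectation: E[X] = C(28, 6) · 2^{1 − 15} = 376740 · 1/16384 = 94185/4096.
Numerically: E[X] ≈ 22.994.

E[X] = C(28,6)·2^(1−C(6,2)) = 94185/4096 ≈ 22.994.


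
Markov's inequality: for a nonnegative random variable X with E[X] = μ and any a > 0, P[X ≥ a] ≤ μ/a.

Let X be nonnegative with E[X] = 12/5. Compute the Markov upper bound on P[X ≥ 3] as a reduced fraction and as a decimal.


μ = E[X] = 12/5, a = 3.
Markov: P[X ≥ 3] ≤ μ/a = (12/5)/3 = 4/5.
Numerically: ≈ 0.80000.
(Since a = 3 > μ = 2.40000, the bound 4/5 is < 1 and informative.)

P[X ≥ 3] ≤ 4/5 ≈ 0.80000.


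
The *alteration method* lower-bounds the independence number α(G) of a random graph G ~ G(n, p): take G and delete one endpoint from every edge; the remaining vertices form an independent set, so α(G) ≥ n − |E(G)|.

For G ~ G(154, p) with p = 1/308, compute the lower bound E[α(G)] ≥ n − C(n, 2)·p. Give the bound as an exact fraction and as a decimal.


E[|E(G)|] = C(154, 2)·p = 11781 · (1/308) = 153/4.
E[α(G)] ≥ n − E[|E(G)|] = 154 − 153/4 = 463/4.
Numerically: ≈ 115.750000.
(This is only a lower bound; the true E[α(G)] may be larger.)

E[α(G)] ≥ 463/4 ≈ 115.750000.


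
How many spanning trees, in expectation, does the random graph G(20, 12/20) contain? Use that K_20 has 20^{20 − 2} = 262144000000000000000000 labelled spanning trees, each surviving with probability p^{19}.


K_20 has 20^{20 − 2} = 262144000000000000000000 labelled spanning trees.
For each such spanning tree H, let X_H = 1 if all 19 edges of H are present in G. Then P[X_H = 1] = p^{19} = (3/5)^{19} = 1162261467/19073486328125.
Summing the indicators: E[X] = Σ_H E[X_H] = 262144000000000000000000 · p^{19} = 262144000000000000000000 · 1162261467/19073486328125 = 79869999842655731712/5.
Numerically: E[X] ≈ 1.6e+19.

E[X] = 262144000000000000000000 · (3/5)^{19} = 79869999842655731712/5 ≈ 1.6e+19.


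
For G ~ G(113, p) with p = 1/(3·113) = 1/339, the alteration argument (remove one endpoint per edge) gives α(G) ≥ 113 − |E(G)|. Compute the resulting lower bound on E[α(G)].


E[|E(G)|] = C(113, 2)·p = 6328 · (1/339) = 56/3.
E[α(G)] ≥ n − E[|E(G)|] = 113 − 56/3 = 283/3.
Numerically: ≈ 94.33333.
(This is only a lower bound; the true E[α(G)] may be larger.)

E[α(G)] ≥ 283/3 ≈ 94.33333.


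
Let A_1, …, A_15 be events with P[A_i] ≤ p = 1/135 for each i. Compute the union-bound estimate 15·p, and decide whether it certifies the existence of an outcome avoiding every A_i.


Union bound: P[∪_{i=1}^{15} A_i] ≤ Σ_i P[A_i] ≤ 15·p = 15·(1/135) = 1/9.
Numerically: 1/9 ≈ 0.1111.
Is 1/9 < 1? YES.
Since P[∪ A_i] ≤ 1/9 < 1, the complement has P[∩ A_i^c] ≥ 1 − 1/9 = 8/9 > 0, so some outcome avoids every A_i.

15·p = 1/9 ≈ 0.1111; existence CERTIFIED by the union bound.


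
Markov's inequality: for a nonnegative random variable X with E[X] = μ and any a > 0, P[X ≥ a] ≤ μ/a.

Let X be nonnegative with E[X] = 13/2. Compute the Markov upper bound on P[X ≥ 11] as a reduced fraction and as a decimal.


μ = E[X] = 13/2, a = 11.
Markov: P[X ≥ 11] ≤ μ/a = (13/2)/11 = 13/22.
Numerically: ≈ 0.591.
(Since a = 11 > μ = 6.500, the bound 13/22 is < 1 and informative.)

P[X ≥ 11] ≤ 13/22 ≈ 0.591.


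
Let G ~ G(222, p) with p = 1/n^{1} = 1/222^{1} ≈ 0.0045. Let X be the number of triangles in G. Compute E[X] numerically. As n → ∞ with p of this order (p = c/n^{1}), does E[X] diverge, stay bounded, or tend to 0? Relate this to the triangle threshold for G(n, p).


Number of potential triangles: C(222, 3) = 1798940.
Each occurs with probability p³ ≈ (0.0045)³ ≈ 9.13989e-08.
By linearity: E[X] = C(222, 3)·p³ ≈ 1798940 · 9.13989e-08 ≈ 0.164.
Here α = 1, so p = 1/n is exactly at the triangle threshold p ~ 1/n. Asymptotically E[X] → c³/6 = 1³/6 = 1/6 ≈ 0.167, a bounded constant. In this regime the triangle count is asymptotically Poisson(c³/6).

E[X] ≈ 0.164; in regime p = Θ(1/n^{1}) E[X] stays bounded (at the triangle threshold p ~ 1/n).


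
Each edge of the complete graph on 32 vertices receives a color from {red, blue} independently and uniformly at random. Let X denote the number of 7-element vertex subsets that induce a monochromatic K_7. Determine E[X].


Let X = Σ_S X_S over the C(32, 7) = 3365856 subsets S of size 7, where X_S = 1 if the K_7 on S is monochromatic.
For a fixed S, the K_7 on S has C(7, 2) = 21 edges. P[all 21 edges red] = (1/2)^21, and likewise for blue, so P[monochromatic] = 2·(1/2)^21 = 2^{1 − 21} = 1/1048576.
Summing: E[X] = C(32, 7) · 2^{1 − 21} = 3365856 · 1/1048576 = 105183/32768.
Numerically: E[X] ≈ 3.2099.

E[X] = C(32,7)·2^(1−C(7,2)) = 105183/32768 ≈ 3.2099.


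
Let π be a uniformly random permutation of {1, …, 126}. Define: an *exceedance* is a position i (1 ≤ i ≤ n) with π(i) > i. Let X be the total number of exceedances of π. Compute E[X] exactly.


Write X = Σ_{i=1}^{126} X_i, where X_i = 1_{π(i) > i}.
For each fixed i, π(i) is uniform over {1, …, 126} (marginal of a uniform permutation), so P[π(i) > i] = (n − i)/n. Summing: Σ_{i=1}^{126} (n − i)/n = (0 + 1 + … + 125)/126 = 126(126 − 1)/(2·126) = (126 − 1)/2.
Hence E[X] = Σ_{i=1}^{126} (126 − i)/126 = 125/2 ≈ 62.500000.

E[X] = 125/2 = 62.500000.


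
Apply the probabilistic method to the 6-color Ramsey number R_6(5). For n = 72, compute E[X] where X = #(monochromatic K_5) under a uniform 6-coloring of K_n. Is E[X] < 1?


E[X] = C(72, 5) · 6^{1 − 10} = 13991544 · 6^{−9} = 13991544/10077696.
As a reduced fraction: E[X] = 194327/139968 ≈ 1.388367.
Is E[X] < 1? NO.
Since E[X] ≥ 1, the first-moment bound is inconclusive at n = 72; it does NOT by itself certify R_6(5) > 72.

E[X] = 194327/139968 ≈ 1.388367; E[X] ≥ 1; first-moment method inconclusive here.


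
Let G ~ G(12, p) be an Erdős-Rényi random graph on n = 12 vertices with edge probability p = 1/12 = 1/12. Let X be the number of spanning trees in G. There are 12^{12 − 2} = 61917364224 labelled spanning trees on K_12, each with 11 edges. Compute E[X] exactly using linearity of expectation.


K_12 has 12^{12 − 2} = 61917364224 labelled spanning trees.
For each such spanning tree H, let X_H = 1 if all 11 edges of H are present in G. Then P[X_H = 1] = p^{11} = (1/12)^{11} = 1/743008370688.
Summing the indicators: E[X] = Σ_H E[X_H] = 61917364224 · p^{11} = 61917364224 · 1/743008370688 = 1/12.
Numerically: E[X] ≈ 0.0833.

E[X] = 61917364224 · (1/12)^{11} = 1/12 ≈ 0.0833.


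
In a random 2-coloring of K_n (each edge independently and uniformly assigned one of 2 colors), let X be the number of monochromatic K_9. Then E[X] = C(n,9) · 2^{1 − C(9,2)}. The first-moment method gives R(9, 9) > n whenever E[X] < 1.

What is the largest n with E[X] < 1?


We need C(n, 9) · 2^{1 − 36} < 1, i.e. C(n, 9) < 2^{36 − 1} = 34359738368.
Check values of n near the boundary:
  n = 59: C(59, 9) = 12565671261; 12565671261 < 34359738368? YES
  n = 60: C(60, 9) = 14783142660; 14783142660 < 34359738368? YES
  n = 61: C(61, 9) = 17341763505; 17341763505 < 34359738368? YES
  n = 62: C(62, 9) = 20286591270; 20286591270 < 34359738368? YES
  n = 63: C(63, 9) = 23667689815; 23667689815 < 34359738368? YES
  n = 64: C(64, 9) = 27540584512; 27540584512 < 34359738368? YES
  n = 65: C(65, 9) = 31966749880; 31966749880 < 34359738368? YES
  n = 66: C(66, 9) = 37014131440; 37014131440 < 34359738368? NO
  n = 67: C(67, 9) = 42757703560; 42757703560 < 34359738368? NO
The largest n with C(n, 9) < 34359738368 is n = 65 (where E[X] = 3995843735/4294967296 ≈ 0.930). Hence R(9, 9) > 65, i.e. R(9, 9) ≥ 66.

Largest n = 65; hence R(9, 9) > 65.


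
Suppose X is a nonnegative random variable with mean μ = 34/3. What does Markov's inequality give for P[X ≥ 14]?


μ = E[X] = 34/3, a = 14.
Markov: P[X ≥ 14] ≤ μ/a = (34/3)/14 = 17/21.
Numerically: ≈ 0.80952.
(Since a = 14 > μ = 11.33333, the bound 17/21 is < 1 and informative.)

P[X ≥ 14] ≤ 17/21 ≈ 0.80952.


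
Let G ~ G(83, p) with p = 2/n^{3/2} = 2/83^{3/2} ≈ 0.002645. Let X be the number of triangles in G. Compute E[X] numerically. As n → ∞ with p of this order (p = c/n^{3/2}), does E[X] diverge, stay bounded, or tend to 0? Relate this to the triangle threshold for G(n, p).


Number of potential triangles: C(83, 3) = 91881.
Each occurs with probability p³ ≈ (0.002645)³ ≈ 1.850285e-08.
By linearity: E[X] = C(83, 3)·p³ ≈ 91881 · 1.850285e-08 ≈ 0.0017.
Since α = 3/2 > 1, p = c/n^{3/2} = o(1/n) is below the triangle threshold p ~ 1/n. Asymptotically E[X] ~ (c³/6)·n^{3(1−α)} = (2³/6)·n^{-1.5} → 0, so by Markov's inequality G has no triangles w.h.p.

E[X] ≈ 0.0017; in regime p = Θ(1/n^{3/2}) E[X] tends to 0 (below the triangle threshold p ~ 1/n).


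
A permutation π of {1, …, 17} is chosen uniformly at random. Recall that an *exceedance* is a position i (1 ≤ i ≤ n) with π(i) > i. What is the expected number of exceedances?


Write X = Σ_{i=1}^{17} X_i, where X_i = 1_{π(i) > i}.
For each fixed i, π(i) is uniform over {1, …, 17} (marginal of a uniform permutation), so P[π(i) > i] = (n − i)/n. Summing: Σ_{i=1}^{17} (n − i)/n = (0 + 1 + … + 16)/17 = 17(17 − 1)/(2·17) = (17 − 1)/2.
Hence E[X] = Σ_{i=1}^{17} (17 − i)/17 = 8 ≈ 8.0000.

E[X] = 8 = 8.0000.


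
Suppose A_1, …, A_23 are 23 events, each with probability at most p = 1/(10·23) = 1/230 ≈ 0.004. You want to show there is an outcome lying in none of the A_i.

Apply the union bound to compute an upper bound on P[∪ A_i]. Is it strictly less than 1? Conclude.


Union bound: P[∪_{i=1}^{23} A_i] ≤ Σ_i P[A_i] ≤ 23·p = 23·(1/230) = 1/10.
Numerically: 1/10 ≈ 0.100.
Is 1/10 < 1? YES.
Since P[∪ A_i] ≤ 1/10 < 1, the complement has P[∩ A_i^c] ≥ 1 − 1/10 = 9/10 > 0, so some outcome avoids every A_i.

23·p = 1/10 ≈ 0.100; existence CERTIFIED by the union bound.


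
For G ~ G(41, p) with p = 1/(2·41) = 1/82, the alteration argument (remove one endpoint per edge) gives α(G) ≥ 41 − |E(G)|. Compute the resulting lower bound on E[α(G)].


E[|E(G)|] = C(41, 2)·p = 820 · (1/82) = 10.
E[α(G)] ≥ n − E[|E(G)|] = 41 − 10 = 31.
Numerically: ≈ 31.0000.
(This is only a lower bound; the true E[α(G)] may be larger.)

E[α(G)] ≥ 31 ≈ 31.0000.


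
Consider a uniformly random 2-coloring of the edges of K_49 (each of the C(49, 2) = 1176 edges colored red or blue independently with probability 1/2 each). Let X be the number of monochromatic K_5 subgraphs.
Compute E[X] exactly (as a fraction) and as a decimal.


Let X = Σ_S X_S over the C(49, 5) = 1906884 subsets S of size 5, where X_S = 1 if the K_5 on S is monochromatic.
For a fixed S, the K_5 on S has C(5, 2) = 10 edges. P[all 10 edges red] = (1/2)^10, and likewise for blue, so P[monochromatic] = 2·(1/2)^10 = 2^{1 − 10} = 1/512.
By linearity of expectation: E[X] = C(49, 5) · 2^{1 − 10} = 1906884 · 1/512 = 476721/128.
Numerically: E[X] ≈ 3724.383.

E[X] = C(49,5)·2^(1−C(5,2)) = 476721/128 ≈ 3724.383.


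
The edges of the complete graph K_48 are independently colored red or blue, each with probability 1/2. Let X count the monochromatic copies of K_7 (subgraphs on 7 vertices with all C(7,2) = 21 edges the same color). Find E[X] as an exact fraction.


Let X = Σ_S X_S over the C(48, 7) = 73629072 subsets S of size 7, where X_S = 1 if the K_7 on S is monochromatic.
For a fixed S, the K_7 on S has C(7, 2) = 21 edges. P[all 21 edges red] = (1/2)^21, and likewise for blue, so P[monochromatic] = 2·(1/2)^21 = 2^{1 − 21} = 1/1048576.
By linearity of expectation: E[X] = C(48, 7) · 2^{1 − 21} = 73629072 · 1/1048576 = 4601817/65536.
Numerically: E[X] ≈ 70.2182.

E[X] = C(48,7)·2^(1−C(7,2)) = 4601817/65536 ≈ 70.2182.


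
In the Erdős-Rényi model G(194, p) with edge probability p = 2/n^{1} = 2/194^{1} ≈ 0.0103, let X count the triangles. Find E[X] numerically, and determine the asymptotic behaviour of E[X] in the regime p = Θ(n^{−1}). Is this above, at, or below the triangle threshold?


Number of potential triangles: C(194, 3) = 1198144.
Each occurs with probability p³ ≈ (0.0103)³ ≈ 1.09568e-06.
By linearity: E[X] = C(194, 3)·p³ ≈ 1198144 · 1.09568e-06 ≈ 1.313.
Here α = 1, so p = 2/n is exactly at the triangle threshold p ~ 1/n. Asymptotically E[X] → c³/6 = 2³/6 = 4/3 ≈ 1.333, a bounded constant. In this regime the triangle count is asymptotically Poisson(c³/6).

E[X] ≈ 1.313; in regime p = Θ(1/n^{1}) E[X] stays bounded (at the triangle threshold p ~ 1/n).


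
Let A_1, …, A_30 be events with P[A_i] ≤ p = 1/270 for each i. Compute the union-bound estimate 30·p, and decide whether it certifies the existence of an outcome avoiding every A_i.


Union bound: P[∪_{i=1}^{30} A_i] ≤ Σ_i P[A_i] ≤ 30·p = 30·(1/270) = 1/9.
Numerically: 1/9 ≈ 0.111111.
Is 1/9 < 1? YES.
Since P[∪ A_i] ≤ 1/9 < 1, the complement has P[∩ A_i^c] ≥ 1 − 1/9 = 8/9 > 0, so some outcome avoids every A_i.

30·p = 1/9 ≈ 0.111111; existence CERTIFIED by the union bound.


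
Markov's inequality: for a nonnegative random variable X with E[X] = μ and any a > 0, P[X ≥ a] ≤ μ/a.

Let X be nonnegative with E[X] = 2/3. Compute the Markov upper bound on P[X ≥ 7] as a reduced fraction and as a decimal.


μ = E[X] = 2/3, a = 7.
Markov: P[X ≥ 7] ≤ μ/a = (2/3)/7 = 2/21.
Numerically: ≈ 0.095238.
(Since a = 7 > μ = 0.666667, the bound 2/21 is < 1 and informative.)

P[X ≥ 7] ≤ 2/21 ≈ 0.095238.


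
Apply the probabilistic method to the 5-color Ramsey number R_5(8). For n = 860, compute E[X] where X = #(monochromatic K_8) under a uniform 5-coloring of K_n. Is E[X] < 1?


E[X] = C(860, 8) · 5^{1 − 28} = 7182671140665308145 · 5^{−27} = 7182671140665308145/7450580596923828125.
As a reduced fraction: E[X] = 1436534228133061629/1490116119384765625 ≈ 0.9640.
Is E[X] < 1? YES.
Since E[X] < 1, there exists a 5-coloring of K_{860} with no monochromatic K_8; hence R_5(8) > 860.

E[X] = 1436534228133061629/1490116119384765625 ≈ 0.9640; E[X] < 1, so R_5(8) > 860.


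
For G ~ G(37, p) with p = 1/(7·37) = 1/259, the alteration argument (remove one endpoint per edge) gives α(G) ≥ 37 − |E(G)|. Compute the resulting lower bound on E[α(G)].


E[|E(G)|] = C(37, 2)·p = 666 · (1/259) = 18/7.
E[α(G)] ≥ n − E[|E(G)|] = 37 − 18/7 = 241/7.
Numerically: ≈ 34.428571.
(This is only a lower bound; the true E[α(G)] may be larger.)

E[α(G)] ≥ 241/7 ≈ 34.428571.


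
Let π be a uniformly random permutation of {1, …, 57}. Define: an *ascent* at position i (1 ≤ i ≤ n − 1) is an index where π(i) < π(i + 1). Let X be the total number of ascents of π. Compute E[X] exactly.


Write X = Σ X_I over i = 1, …, 56, with X_I the indicator of one ascent.
There are 56 indicators.
For each fixed i, the pair (π(i), π(i+1)) is a uniformly random ordered pair of distinct values from {1, …, 57}; by symmetry P[π(i) < π(i+1)] = 1/2.
By linearity: E[X] = 56 · (1/2) = (57 − 1) · (1/2) = 28 ≈ 28.0000.

E[X] = 28 = 28.0000.


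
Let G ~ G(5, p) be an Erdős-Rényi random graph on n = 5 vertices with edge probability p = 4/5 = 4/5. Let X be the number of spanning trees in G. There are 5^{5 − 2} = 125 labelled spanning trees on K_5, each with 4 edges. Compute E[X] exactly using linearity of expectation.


K_5 has 5^{5 − 2} = 125 labelled spanning trees.
For each such spanning tree H, let X_H = 1 if all 4 edges of H are present in G. Then P[X_H = 1] = p^{4} = (4/5)^{4} = 256/625.
Summing the indicators: E[X] = Σ_H E[X_H] = 125 · p^{4} = 125 · 256/625 = 256/5.
Numerically: E[X] ≈ 51.2.

E[X] = 125 · (4/5)^{4} = 256/5 ≈ 51.2.


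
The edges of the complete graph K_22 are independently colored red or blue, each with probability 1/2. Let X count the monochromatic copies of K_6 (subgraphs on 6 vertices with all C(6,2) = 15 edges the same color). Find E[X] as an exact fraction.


Let X = Σ_S X_S over the C(22, 6) = 74613 subsets S of size 6, where X_S = 1 if the K_6 on S is monochromatic.
For a fixed S, the K_6 on S has C(6, 2) = 15 edges. P[all 15 edges red] = (1/2)^15, and likewise for blue, so P[monochromatic] = 2·(1/2)^15 = 2^{1 − 15} = 1/16384.
Summing: E[X] = C(22, 6) · 2^{1 − 15} = 74613 · 1/16384 = 74613/16384.
Numerically: E[X] ≈ 4.55402.

E[X] = C(22,6)·2^(1−C(6,2)) = 74613/16384 ≈ 4.55402.


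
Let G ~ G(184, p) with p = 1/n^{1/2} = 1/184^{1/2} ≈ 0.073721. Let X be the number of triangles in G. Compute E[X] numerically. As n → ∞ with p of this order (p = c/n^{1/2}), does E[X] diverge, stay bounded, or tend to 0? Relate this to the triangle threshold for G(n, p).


Number of potential triangles: C(184, 3) = 1021384.
Each occurs with probability p³ ≈ (0.073721)³ ≈ 4.0065749e-04.
By linearity: E[X] = C(184, 3)·p³ ≈ 1021384 · 4.0065749e-04 ≈ 409.22515.
Since α = 1/2 < 1, p = c/n^{1/2} ≫ 1/n is above the triangle threshold p ~ 1/n. Asymptotically E[X] ~ (c³/6)·n^{3(1−α)} = (1³/6)·n^{1.5} → ∞; triangles are abundant w.h.p.

E[X] ≈ 409.22515; in regime p = Θ(1/n^{1/2}) E[X] diverges (above the triangle threshold p ~ 1/n).


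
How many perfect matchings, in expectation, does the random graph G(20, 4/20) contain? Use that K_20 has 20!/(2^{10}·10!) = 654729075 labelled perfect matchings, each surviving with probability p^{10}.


K_20 has 20!/(2^{10}·10!) = 654729075 labelled perfect matchings.
For each such perfect matching H, let X_H = 1 if all 10 edges of H are present in G. Then P[X_H = 1] = p^{10} = (1/5)^{10} = 1/9765625.
Summing the indicators: E[X] = Σ_H E[X_H] = 654729075 · p^{10} = 654729075 · 1/9765625 = 26189163/390625.
Numerically: E[X] ≈ 67.04.

E[X] = 654729075 · (1/5)^{10} = 26189163/390625 ≈ 67.04.


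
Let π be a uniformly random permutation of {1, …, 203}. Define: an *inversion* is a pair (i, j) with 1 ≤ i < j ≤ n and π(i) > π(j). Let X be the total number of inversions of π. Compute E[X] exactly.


Write X = Σ X_I over the C(203, 2) = 20503 pairs i < j, with X_I the indicator of one inversion.
There are 20503 indicators.
For each fixed pair i < j, the values π(i) and π(j) are two distinct elements of {1, …, 203} in uniformly random order; by symmetry P[π(i) > π(j)] = 1/2.
By linearity: E[X] = 20503 · (1/2) = C(203, 2) · (1/2) = 20503/2 = 20503/2 ≈ 10251.5000.

E[X] = 20503/2 = 10251.5000.


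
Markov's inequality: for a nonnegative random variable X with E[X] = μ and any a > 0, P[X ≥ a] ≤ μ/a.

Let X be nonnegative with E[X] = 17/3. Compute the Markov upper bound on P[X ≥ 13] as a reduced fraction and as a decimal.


μ = E[X] = 17/3, a = 13.
Markov: P[X ≥ 13] ≤ μ/a = (17/3)/13 = 17/39.
Numerically: ≈ 0.436.
(Since a = 13 > μ = 5.667, the bound 17/39 is < 1 and informative.)

P[X ≥ 13] ≤ 17/39 ≈ 0.436.


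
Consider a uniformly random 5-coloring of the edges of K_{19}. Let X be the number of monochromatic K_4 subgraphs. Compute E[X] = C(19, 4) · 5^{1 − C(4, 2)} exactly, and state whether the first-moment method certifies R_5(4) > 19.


E[X] = C(19, 4) · 5^{1 − 6} = 3876 · 5^{−5} = 3876/3125.
As a reduced fraction: E[X] = 3876/3125 ≈ 1.2403200.
Is E[X] < 1? NO.
Since E[X] ≥ 1, the first-moment bound is inconclusive at n = 19; it does NOT by itself certify R_5(4) > 19.

E[X] = 3876/3125 ≈ 1.2403200; E[X] ≥ 1; first-moment method inconclusive here.


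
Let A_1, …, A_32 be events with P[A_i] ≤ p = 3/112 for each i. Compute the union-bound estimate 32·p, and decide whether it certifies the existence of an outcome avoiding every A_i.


Union bound: P[∪_{i=1}^{32} A_i] ≤ Σ_i P[A_i] ≤ 32·p = 32·(3/112) = 6/7.
Numerically: 6/7 ≈ 0.857.
Is 6/7 < 1? YES.
Since P[∪ A_i] ≤ 6/7 < 1, the complement has P[∩ A_i^c] ≥ 1 − 6/7 = 1/7 > 0, so some outcome avoids every A_i.

32·p = 6/7 ≈ 0.857; existence CERTIFIED by the union bound.


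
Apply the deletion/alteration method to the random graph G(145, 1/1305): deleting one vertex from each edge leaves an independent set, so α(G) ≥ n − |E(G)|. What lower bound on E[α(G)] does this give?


E[|E(G)|] = C(145, 2)·p = 10440 · (1/1305) = 8.
E[α(G)] ≥ n − E[|E(G)|] = 145 − 8 = 137.
Numerically: ≈ 137.000000.
(This is only a lower bound; the true E[α(G)] may be larger.)

E[α(G)] ≥ 137 ≈ 137.000000.


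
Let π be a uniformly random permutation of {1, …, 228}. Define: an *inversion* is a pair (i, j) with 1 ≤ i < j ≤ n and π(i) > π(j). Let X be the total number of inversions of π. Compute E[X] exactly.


Write X = Σ X_I over the C(228, 2) = 25878 pairs i < j, with X_I the indicator of one inversion.
There are 25878 indicators.
For each fixed pair i < j, the values π(i) and π(j) are two distinct elements of {1, …, 228} in uniformly random order; by symmetry P[π(i) > π(j)] = 1/2.
By linearity: E[X] = 25878 · (1/2) = C(228, 2) · (1/2) = 25878/2 = 12939 ≈ 12939.000000.

E[X] = 12939 = 12939.000000.
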